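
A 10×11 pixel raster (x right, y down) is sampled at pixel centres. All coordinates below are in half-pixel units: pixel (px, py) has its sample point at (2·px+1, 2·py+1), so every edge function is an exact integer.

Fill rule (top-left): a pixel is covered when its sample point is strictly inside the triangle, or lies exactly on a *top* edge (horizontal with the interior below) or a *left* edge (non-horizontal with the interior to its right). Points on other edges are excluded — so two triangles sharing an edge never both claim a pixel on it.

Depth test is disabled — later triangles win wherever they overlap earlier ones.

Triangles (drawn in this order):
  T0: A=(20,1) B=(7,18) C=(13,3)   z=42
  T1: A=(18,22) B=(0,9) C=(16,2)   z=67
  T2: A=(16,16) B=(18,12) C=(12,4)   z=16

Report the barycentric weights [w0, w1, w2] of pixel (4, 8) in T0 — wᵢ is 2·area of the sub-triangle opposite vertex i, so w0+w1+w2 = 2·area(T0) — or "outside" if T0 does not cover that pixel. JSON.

T0:
  2·area = 93
  edge (20, 1)→(7, 18): d=(-13,17) right/bottom  bias=-1
  edge (7, 18)→(13, 3): d=(6,-15) top-left  bias=+0
  edge (13, 3)→(20, 1): d=(7,-2) top-left  bias=+0
    (6,1)@(13, 3): e=[93,0,0] → #  [on edge]
    (7,1)@(15, 3): e=[59,30,4] → #
    (8,1)@(17, 3): e=[25,60,8] → #
    (9,1)@(19, 3): e=[-9,90,12] → ·
    (6,2)@(13, 5): e=[67,12,14] → #
    (8,2)@(17, 5): e=[-1,72,22] → ·
    (6,3)@(13, 7): e=[41,24,28] → #
    (8,3)@(17, 7): e=[-27,84,36] → ·
    (5,4)@(11, 9): e=[49,6,38] → #
    (7,4)@(15, 9): e=[-19,66,46] → ·
    (5,5)@(11, 11): e=[23,18,52] → #
    (6,5)@(13, 11): e=[-11,48,56] → ·
    (4,6)@(9, 13): e=[31,0,62] → #  [on edge]
  covered (12 px):
    · · · · · · · · · ·
    · · · · · · # # # ·
    · · · · · · # # · ·
    · · · · · · # # · ·
    · · · · · # # · · ·
    · · · · · # · · · ·
    · · · · # · · · · ·
    · · · · # · · · · ·
    · · · · · · · · · ·
    · · · · · · · · · ·
    · · · · · · · · · ·
T1:
  2·area = 334
  edge (18, 22)→(0, 9): d=(-18,-13) top-left  bias=+0
  edge (0, 9)→(16, 2): d=(16,-7) top-left  bias=+0
  edge (16, 2)→(18, 22): d=(2,20) right/bottom  bias=-1
    (7,1)@(15, 3): e=[303,9,22] → #
    (8,1)@(17, 3): e=[329,23,-18] → ·
    (5,2)@(11, 5): e=[215,13,106] → #
    (6,2)@(13, 5): e=[241,27,66] → #
    (8,2)@(17, 5): e=[293,55,-14] → ·
    (2,3)@(5, 7): e=[101,3,230] → #
    (3,3)@(7, 7): e=[127,17,190] → #
    (4,3)@(9, 7): e=[153,31,150] → #
    (8,3)@(17, 7): e=[257,87,-10] → ·
    (0,4)@(1, 9): e=[13,7,314] → #
    (1,4)@(3, 9): e=[39,21,274] → #
    (8,4)@(17, 9): e=[221,119,-6] → ·
  covered (42 px):
    · · · · · · · · · ·
    · · · · · · · # · ·
    · · · · · # # # · ·
    · · # # # # # # · ·
    # # # # # # # # · ·
    · # # # # # # # · ·
    · · · # # # # # # ·
    · · · · # # # # # ·
    · · · · · · # # # ·
    · · · · · · · # # ·
    · · · · · · · · # ·
T2:
  2·area = 40  (B↔C swapped to make it positive)
  edge (16, 16)→(12, 4): d=(-4,-12) top-left  bias=+0
  edge (12, 4)→(18, 12): d=(6,8) right/bottom  bias=-1
  edge (18, 12)→(16, 16): d=(-2,4) right/bottom  bias=-1
    (5,0)@(11, 1): e=[0,-10,50] → ·  [on edge]
    (6,3)@(13, 7): e=[0,10,30] → #  [on edge]
    (7,3)@(15, 7): e=[24,-6,22] → ·
    (6,4)@(13, 9): e=[-8,22,26] → ·
    (7,4)@(15, 9): e=[16,6,18] → #
    (8,4)@(17, 9): e=[40,-10,10] → ·
    (7,5)@(15, 11): e=[8,18,14] → #
    (8,5)@(17, 11): e=[32,2,6] → #
    (9,5)@(19, 11): e=[56,-14,-2] → ·
    (7,6)@(15, 13): e=[0,30,10] → #  [on edge]
    (9,6)@(19, 13): e=[48,-2,-6] → ·
    (7,7)@(15, 15): e=[-8,42,6] → ·
    (8,9)@(17, 19): e=[0,50,-10] → ·  [on edge]
  covered (6 px):
    · · · · · · · · · ·
    · · · · · · · · · ·
    · · · · · · · · · ·
    · · · · · · # · · ·
    · · · · · · · # · ·
    · · · · · · · # # ·
    · · · · · · · # # ·
    · · · · · · · · · ·
    · · · · · · · · · ·
    · · · · · · · · · ·
    · · · · · · · · · ·

Answer: "outside"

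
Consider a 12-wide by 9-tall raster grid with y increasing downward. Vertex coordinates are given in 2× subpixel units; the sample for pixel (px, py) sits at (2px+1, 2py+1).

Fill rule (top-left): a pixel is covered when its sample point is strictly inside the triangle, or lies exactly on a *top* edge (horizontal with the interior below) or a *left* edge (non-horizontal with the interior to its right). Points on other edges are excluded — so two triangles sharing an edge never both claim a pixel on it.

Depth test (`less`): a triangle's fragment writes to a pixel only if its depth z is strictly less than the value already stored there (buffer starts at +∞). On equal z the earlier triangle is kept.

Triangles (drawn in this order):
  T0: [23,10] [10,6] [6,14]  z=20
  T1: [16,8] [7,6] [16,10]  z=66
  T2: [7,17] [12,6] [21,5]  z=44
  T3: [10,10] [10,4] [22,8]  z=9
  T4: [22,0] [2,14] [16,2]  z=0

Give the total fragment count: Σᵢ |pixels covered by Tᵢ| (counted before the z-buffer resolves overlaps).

T0:
  2·area = 120  (B↔C swapped to make it positive)
  edge (23, 10)→(6, 14): d=(-17,4) right/bottom  bias=-1
  edge (6, 14)→(10, 6): d=(4,-8) top-left  bias=+0
  edge (10, 6)→(23, 10): d=(13,4) right/bottom  bias=-1
    (5,3)@(11, 7): e=[99,12,9] → █
    (6,3)@(13, 7): e=[91,28,1] → █
    (7,3)@(15, 7): e=[83,44,-7] → ·
    (4,4)@(9, 9): e=[73,4,43] → █
    (7,4)@(15, 9): e=[49,52,19] → █
    (8,4)@(17, 9): e=[41,68,11] → █
    (9,4)@(19, 9): e=[33,84,3] → █
    (10,4)@(21, 9): e=[25,100,-5] → ·
    (4,5)@(9, 11): e=[39,12,69] → █
    (9,5)@(19, 11): e=[-1,92,29] → ·
    (3,6)@(7, 13): e=[13,4,103] → █
    (5,6)@(11, 13): e=[-3,36,87] → ·
  covered (15 px):
    · · · · · · · · · · · ·
    · · · · · · · · · · · ·
    · · · · · · · · · · · ·
    · · · · · █ █ · · · · ·
    · · · · █ █ █ █ █ █ · ·
    · · · · █ █ █ █ █ · · ·
    · · · █ █ · · · · · · ·
    · · · · · · · · · · · ·
    · · · · · · · · · · · ·
T1:
  2·area = 18  (B↔C swapped to make it positive)
  edge (16, 8)→(16, 10): d=(0,2) right/bottom  bias=-1
  edge (16, 10)→(7, 6): d=(-9,-4) top-left  bias=+0
  edge (7, 6)→(16, 8): d=(9,2) right/bottom  bias=-1
    (5,3)@(11, 7): e=[10,7,1] → █
    (6,3)@(13, 7): e=[6,15,-3] → ·
    (5,4)@(11, 9): e=[10,-11,19] → ·
    (7,4)@(15, 9): e=[2,5,11] → █
    (8,4)@(17, 9): e=[-2,13,7] → ·
    (7,5)@(15, 11): e=[2,-13,29] → ·
  covered (2 px):
    · · · · · · · · · · · ·
    · · · · · · · · · · · ·
    · · · · · · · · · · · ·
    · · · · · █ · · · · · ·
    · · · · · · · █ · · · ·
    · · · · · · · · · · · ·
    · · · · · · · · · · · ·
    · · · · · · · · · · · ·
    · · · · · · · · · · · ·
T2:
  2·area = 94
  edge (7, 17)→(12, 6): d=(5,-11) top-left  bias=+0
  edge (12, 6)→(21, 5): d=(9,-1) top-left  bias=+0
  edge (21, 5)→(7, 17): d=(-14,12) right/bottom  bias=-1
    (10,2)@(21, 5): e=[94,0,0] → ·  [on edge]
    (1,3)@(3, 7): e=[-94,0,188] → ·  [on edge]
    (6,3)@(13, 7): e=[16,10,68] → █
    (7,3)@(15, 7): e=[38,12,44] → █
    (8,3)@(17, 7): e=[60,14,20] → █
    (9,3)@(19, 7): e=[82,16,-4] → ·
    (5,4)@(11, 9): e=[4,26,64] → █
    (8,4)@(17, 9): e=[70,32,-8] → ·
    (5,5)@(11, 11): e=[14,44,36] → █
    (7,5)@(15, 11): e=[58,48,-12] → ·
    (4,6)@(9, 13): e=[2,60,32] → █
    (6,6)@(13, 13): e=[46,64,-16] → ·
    (3,8)@(7, 17): e=[0,94,0] → ·  [on edge]
  covered (11 px):
    · · · · · · · · · · · ·
    · · · · · · · · · · · ·
    · · · · · · · · · · · ·
    · · · · · · █ █ █ · · ·
    · · · · · █ █ █ · · · ·
    · · · · · █ █ · · · · ·
    · · · · █ █ · · · · · ·
    · · · · █ · · · · · · ·
    · · · · · · · · · · · ·
T3:
  2·area = 72
  edge (10, 10)→(10, 4): d=(0,-6) top-left  bias=+0
  edge (10, 4)→(22, 8): d=(12,4) right/bottom  bias=-1
  edge (22, 8)→(10, 10): d=(-12,2) right/bottom  bias=-1
    (0,0)@(1, 1): e=[-54,0,126] → ·  [on edge]
    (3,1)@(7, 3): e=[-18,0,90] → ·  [on edge]
    (5,2)@(11, 5): e=[6,8,58] → █
    (6,2)@(13, 5): e=[18,0,54] → ·  [on edge]
    (5,3)@(11, 7): e=[6,32,34] → █
    (6,3)@(13, 7): e=[18,24,30] → █
    (7,3)@(15, 7): e=[30,16,26] → █
    (8,3)@(17, 7): e=[42,8,22] → █
    (9,3)@(19, 7): e=[54,0,18] → ·  [on edge]
    (5,4)@(11, 9): e=[6,56,10] → █
    (8,4)@(17, 9): e=[42,32,-2] → ·
    (5,5)@(11, 11): e=[6,80,-14] → ·
  covered (8 px):
    · · · · · · · · · · · ·
    · · · · · · · · · · · ·
    · · · · · █ · · · · · ·
    · · · · · █ █ █ █ · · ·
    · · · · · █ █ █ · · · ·
    · · · · · · · · · · · ·
    · · · · · · · · · · · ·
    · · · · · · · · · · · ·
    · · · · · · · · · · · ·
T4:
  2·area = 44
  edge (22, 0)→(2, 14): d=(-20,14) right/bottom  bias=-1
  edge (2, 14)→(16, 2): d=(14,-12) top-left  bias=+0
  edge (16, 2)→(22, 0): d=(6,-2) top-left  bias=+0
    (9,0)@(19, 1): e=[22,22,0] → █  [on edge]
    (10,0)@(21, 1): e=[-6,46,4] → ·
    (6,1)@(13, 3): e=[66,-22,0] → ·  [on edge]
    (7,1)@(15, 3): e=[38,2,4] → █
    (8,1)@(17, 3): e=[10,26,8] → █
    (9,1)@(19, 3): e=[-18,50,12] → ·
    (3,2)@(7, 5): e=[110,-66,0] → ·  [on edge]
    (6,2)@(13, 5): e=[26,6,12] → █
    (7,2)@(15, 5): e=[-2,30,16] → ·
    (8,2)@(17, 5): e=[-30,54,20] → ·
    (0,3)@(1, 7): e=[154,-110,0] → ·  [on edge]
    (5,3)@(11, 7): e=[14,10,20] → █
  covered (6 px):
    · · · · · · · · · █ · ·
    · · · · · · · █ █ · · ·
    · · · · · · █ · · · · ·
    · · · · · █ · · · · · ·
    · · · · █ · · · · · · ·
    · · · · · · · · · · · ·
    · · · · · · · · · · · ·
    · · · · · · · · · · · ·
    · · · · · · · · · · · ·

Result: 42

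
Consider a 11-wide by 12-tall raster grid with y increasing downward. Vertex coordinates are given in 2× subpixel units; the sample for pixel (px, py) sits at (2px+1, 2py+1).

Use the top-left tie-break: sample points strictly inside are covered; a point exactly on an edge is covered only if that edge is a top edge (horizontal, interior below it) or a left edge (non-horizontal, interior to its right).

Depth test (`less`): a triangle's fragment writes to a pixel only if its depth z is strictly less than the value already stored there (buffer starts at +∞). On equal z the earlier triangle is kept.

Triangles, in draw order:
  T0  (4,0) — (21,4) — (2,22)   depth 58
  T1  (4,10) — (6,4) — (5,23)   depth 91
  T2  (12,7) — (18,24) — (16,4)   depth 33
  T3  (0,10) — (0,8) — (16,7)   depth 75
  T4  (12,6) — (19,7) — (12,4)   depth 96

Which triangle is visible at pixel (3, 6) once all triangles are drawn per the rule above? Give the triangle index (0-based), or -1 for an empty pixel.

T0:
  2·area = 382
  edge (4, 0)→(21, 4): d=(17,4) right/bottom  bias=-1
  edge (21, 4)→(2, 22): d=(-19,18) right/bottom  bias=-1
  edge (2, 22)→(4, 0): d=(2,-22) top-left  bias=+0
    (2,0)@(5, 1): e=[13,345,24] → #
    (3,0)@(7, 1): e=[5,309,68] → #
    (4,0)@(9, 1): e=[-3,273,112] → ·
    (2,1)@(5, 3): e=[47,307,28] → #
    (4,1)@(9, 3): e=[31,235,116] → #
    (5,1)@(11, 3): e=[23,199,160] → #
    (6,1)@(13, 3): e=[15,163,204] → #
    (7,1)@(15, 3): e=[7,127,248] → #
    (8,1)@(17, 3): e=[-1,91,292] → ·
    (2,2)@(5, 5): e=[81,269,32] → #
    (8,2)@(17, 5): e=[33,53,296] → #
    (9,2)@(19, 5): e=[25,17,340] → #
    (1,5)@(3, 11): e=[191,191,0] → #  [on edge]
  covered (50 px):
    · · # # · · · · · · ·
    · · # # # # # # · · ·
    · · # # # # # # # # ·
    · · # # # # # # # · ·
    · · # # # # # # · · ·
    · # # # # # # · · · ·
    · # # # # # · · · · ·
    · # # # # · · · · · ·
    · # # # · · · · · · ·
    · # # · · · · · · · ·
    · # · · · · · · · · ·
    · · · · · · · · · · ·
T1:
  2·area = 32
  edge (4, 10)→(6, 4): d=(2,-6) top-left  bias=+0
  edge (6, 4)→(5, 23): d=(-1,19) right/bottom  bias=-1
  edge (5, 23)→(4, 10): d=(-1,-13) top-left  bias=+0
    (3,0)@(7, 1): e=[0,-16,48] → ·  [on edge]
    (2,3)@(5, 7): e=[0,16,16] → #  [on edge]
    (3,3)@(7, 7): e=[12,-22,42] → ·
    (2,4)@(5, 9): e=[4,14,14] → #
    (3,4)@(7, 9): e=[16,-24,40] → ·
    (2,5)@(5, 11): e=[8,12,12] → #
    (3,5)@(7, 11): e=[20,-26,38] → ·
    (1,6)@(3, 13): e=[0,48,-16] → ·  [on edge]
    (2,6)@(5, 13): e=[12,10,10] → #
    (3,6)@(7, 13): e=[24,-28,36] → ·
    (2,7)@(5, 15): e=[16,8,8] → #
    (3,7)@(7, 15): e=[28,-30,34] → ·
    (0,9)@(1, 19): e=[0,80,-48] → ·  [on edge]
    (2,11)@(5, 23): e=[32,0,0] → ·  [on edge]
  covered (8 px):
    · · · · · · · · · · ·
    · · · · · · · · · · ·
    · · · · · · · · · · ·
    · · # · · · · · · · ·
    · · # · · · · · · · ·
    · · # · · · · · · · ·
    · · # · · · · · · · ·
    · · # · · · · · · · ·
    · · # · · · · · · · ·
    · · # · · · · · · · ·
    · · # · · · · · · · ·
    · · · · · · · · · · ·
T2:
  2·area = 86  (B↔C swapped to make it positive)
  edge (12, 7)→(16, 4): d=(4,-3) top-left  bias=+0
  edge (16, 4)→(18, 24): d=(2,20) right/bottom  bias=-1
  edge (18, 24)→(12, 7): d=(-6,-17) top-left  bias=+0
    (7,2)@(15, 5): e=[1,22,63] → #
    (8,2)@(17, 5): e=[7,-18,97] → ·
    (6,3)@(13, 7): e=[3,66,17] → #
    (8,3)@(17, 7): e=[15,-14,85] → ·
    (6,4)@(13, 9): e=[11,70,5] → #
    (8,4)@(17, 9): e=[23,-10,73] → ·
    (6,5)@(13, 11): e=[19,74,-7] → ·
    (7,5)@(15, 11): e=[25,34,27] → #
    (8,5)@(17, 11): e=[31,-6,61] → ·
    (7,6)@(15, 13): e=[33,38,15] → #
    (8,6)@(17, 13): e=[39,-2,49] → ·
    (7,7)@(15, 15): e=[41,42,3] → #
  covered (12 px):
    · · · · · · · · · · ·
    · · · · · · · · · · ·
    · · · · · · · # · · ·
    · · · · · · # # · · ·
    · · · · · · # # · · ·
    · · · · · · · # · · ·
    · · · · · · · # · · ·
    · · · · · · · # # · ·
    · · · · · · · · # · ·
    · · · · · · · · # · ·
    · · · · · · · · # · ·
    · · · · · · · · · · ·
T3:
  2·area = 32
  edge (0, 10)→(0, 8): d=(0,-2) top-left  bias=+0
  edge (0, 8)→(16, 7): d=(16,-1) top-left  bias=+0
  edge (16, 7)→(0, 10): d=(-16,3) right/bottom  bias=-1
    (0,4)@(1, 9): e=[2,17,13] → #
    (1,4)@(3, 9): e=[6,19,7] → #
    (2,4)@(5, 9): e=[10,21,1] → #
    (3,4)@(7, 9): e=[14,23,-5] → ·
    (0,5)@(1, 11): e=[2,49,-19] → ·
    (1,5)@(3, 11): e=[6,51,-25] → ·
    (2,5)@(5, 11): e=[10,53,-31] → ·
  covered (3 px):
    · · · · · · · · · · ·
    · · · · · · · · · · ·
    · · · · · · · · · · ·
    · · · · · · · · · · ·
    # # # · · · · · · · ·
    · · · · · · · · · · ·
    · · · · · · · · · · ·
    · · · · · · · · · · ·
    · · · · · · · · · · ·
    · · · · · · · · · · ·
    · · · · · · · · · · ·
    · · · · · · · · · · ·
T4:
  2·area = 14  (B↔C swapped to make it positive)
  edge (12, 6)→(12, 4): d=(0,-2) top-left  bias=+0
  edge (12, 4)→(19, 7): d=(7,3) right/bottom  bias=-1
  edge (19, 7)→(12, 6): d=(-7,-1) top-left  bias=+0
    (2,0)@(5, 1): e=[-14,0,28] → ·  [on edge]
    (2,2)@(5, 5): e=[-14,28,0] → ·  [on edge]
    (6,2)@(13, 5): e=[2,4,8] → #
    (7,2)@(15, 5): e=[6,-2,10] → ·
    (6,3)@(13, 7): e=[2,18,-6] → ·
    (9,3)@(19, 7): e=[14,0,0] → ·  [on edge]
  covered (1 px):
    · · · · · · · · · · ·
    · · · · · · · · · · ·
    · · · · · · # · · · ·
    · · · · · · · · · · ·
    · · · · · · · · · · ·
    · · · · · · · · · · ·
    · · · · · · · · · · ·
    · · · · · · · · · · ·
    · · · · · · · · · · ·
    · · · · · · · · · · ·
    · · · · · · · · · · ·
    · · · · · · · · · · ·

Z-buffer (winner per pixel, '.' = empty):
  . . 0 0 . . . . . . .
  . . 0 0 0 0 0 0 . . .
  . . 0 0 0 0 0 2 0 0 .
  . . 0 0 0 0 2 2 0 . .
  3 3 0 0 0 0 2 2 . . .
  . 0 0 0 0 0 0 2 . . .
  . 0 0 0 0 0 . 2 . . .
  . 0 0 0 0 . . 2 2 . .
  . 0 0 0 . . . . 2 . .
  . 0 0 . . . . . 2 . .
  . 0 1 . . . . . 2 . .
  . . . . . . . . . . .

Result: 0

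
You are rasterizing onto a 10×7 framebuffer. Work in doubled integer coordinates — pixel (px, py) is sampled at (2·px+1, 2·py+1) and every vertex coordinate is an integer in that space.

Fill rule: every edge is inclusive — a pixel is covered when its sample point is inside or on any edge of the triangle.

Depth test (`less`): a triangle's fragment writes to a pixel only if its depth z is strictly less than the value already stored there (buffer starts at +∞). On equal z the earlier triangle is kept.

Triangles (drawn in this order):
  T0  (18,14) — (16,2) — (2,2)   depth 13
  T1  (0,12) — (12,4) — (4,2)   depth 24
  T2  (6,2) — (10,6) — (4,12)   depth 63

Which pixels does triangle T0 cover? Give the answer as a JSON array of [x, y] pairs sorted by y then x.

T0:
  2·area = 168  (B↔C swapped to make it positive)
  edge (18, 14)→(2, 2): d=(-16,-12) inclusive
  edge (2, 2)→(16, 2): d=(14,0) inclusive
  edge (16, 2)→(18, 14): d=(2,12) inclusive
    (2,1)@(5, 3): e=[20,14,134] → X
    (3,1)@(7, 3): e=[44,14,110] → X
    (4,1)@(9, 3): e=[68,14,86] → X
    (5,1)@(11, 3): e=[92,14,62] → X
    (6,1)@(13, 3): e=[116,14,38] → X
    (7,1)@(15, 3): e=[140,14,14] → X
    (8,1)@(17, 3): e=[164,14,-10] → .
    (2,2)@(5, 5): e=[-12,42,138] → .
    (3,2)@(7, 5): e=[12,42,114] → X
    (8,2)@(17, 5): e=[132,42,-6] → .
    (3,3)@(7, 7): e=[-20,70,118] → .
    (4,3)@(9, 7): e=[4,70,94] → X
  covered (21 px):
    . . . . . . . . . .
    . . X X X X X X . .
    . . . X X X X X . .
    . . . . X X X X . .
    . . . . . . X X X .
    . . . . . . . X X .
    . . . . . . . . X .
T1:
  2·area = 88  (B↔C swapped to make it positive)
  edge (0, 12)→(4, 2): d=(4,-10) inclusive
  edge (4, 2)→(12, 4): d=(8,2) inclusive
  edge (12, 4)→(0, 12): d=(-12,8) inclusive
    (2,1)@(5, 3): e=[14,6,68] → X
    (3,1)@(7, 3): e=[34,2,52] → X
    (4,1)@(9, 3): e=[54,-2,36] → .
    (1,2)@(3, 5): e=[2,26,60] → X
    (4,2)@(9, 5): e=[62,14,12] → X
    (5,2)@(11, 5): e=[82,10,-4] → .
    (1,3)@(3, 7): e=[10,42,36] → X
    (4,3)@(9, 7): e=[70,30,-12] → .
    (1,4)@(3, 9): e=[18,58,12] → X
    (2,4)@(5, 9): e=[38,54,-4] → .
    (3,4)@(7, 9): e=[58,50,-20] → .
    (0,5)@(1, 11): e=[6,78,4] → X
  covered (11 px):
    . . . . . . . . . .
    . . X X . . . . . .
    . X X X X . . . . .
    . X X X . . . . . .
    . X . . . . . . . .
    X . . . . . . . . .
    . . . . . . . . . .
T2:
  2·area = 48
  edge (6, 2)→(10, 6): d=(4,4) inclusive
  edge (10, 6)→(4, 12): d=(-6,6) inclusive
  edge (4, 12)→(6, 2): d=(2,-10) inclusive
    (2,0)@(5, 1): e=[0,60,-12] → .  [on edge]
    (7,0)@(15, 1): e=[-40,0,88] → .  [on edge]
    (3,1)@(7, 3): e=[0,36,12] → X  [on edge]
    (4,1)@(9, 3): e=[-8,24,32] → .
    (6,1)@(13, 3): e=[-24,0,72] → .  [on edge]
    (3,2)@(7, 5): e=[8,24,16] → X
    (4,2)@(9, 5): e=[0,12,36] → X  [on edge]
    (5,2)@(11, 5): e=[-8,0,56] → .  [on edge]
    (2,3)@(5, 7): e=[24,24,0] → X  [on edge]
    (4,3)@(9, 7): e=[8,0,40] → X  [on edge]
    (5,3)@(11, 7): e=[0,-12,60] → .  [on edge]
    (2,4)@(5, 9): e=[32,12,4] → X
    (3,4)@(7, 9): e=[24,0,24] → X  [on edge]
    (6,4)@(13, 9): e=[0,-36,84] → .  [on edge]
    (2,5)@(5, 11): e=[40,0,8] → X  [on edge]
    (7,5)@(15, 11): e=[0,-60,108] → .  [on edge]
    (1,6)@(3, 13): e=[56,0,-8] → .  [on edge]
    (8,6)@(17, 13): e=[0,-84,132] → .  [on edge]
  covered (9 px):
    . . . . . . . . . .
    . . . X . . . . . .
    . . . X X . . . . .
    . . X X X . . . . .
    . . X X . . . . . .
    . . X . . . . . . .
    . . . . . . . . . .

Answer: [[2,1],[3,1],[4,1],[5,1],[6,1],[7,1],[3,2],[4,2],[5,2],[6,2],[7,2],[4,3],[5,3],[6,3],[7,3],[6,4],[7,4],[8,4],[7,5],[8,5],[8,6]]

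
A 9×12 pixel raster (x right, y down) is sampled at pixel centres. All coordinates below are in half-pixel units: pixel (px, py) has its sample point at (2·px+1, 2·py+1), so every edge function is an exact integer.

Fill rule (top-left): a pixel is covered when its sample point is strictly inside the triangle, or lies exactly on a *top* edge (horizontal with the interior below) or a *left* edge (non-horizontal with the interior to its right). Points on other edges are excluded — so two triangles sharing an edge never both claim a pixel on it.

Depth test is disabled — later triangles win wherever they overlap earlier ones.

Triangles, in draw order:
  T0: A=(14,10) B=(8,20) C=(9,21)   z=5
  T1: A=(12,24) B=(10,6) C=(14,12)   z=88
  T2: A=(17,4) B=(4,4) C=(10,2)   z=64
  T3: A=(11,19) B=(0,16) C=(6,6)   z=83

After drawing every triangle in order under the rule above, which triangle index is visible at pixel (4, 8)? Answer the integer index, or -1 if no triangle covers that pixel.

T0:
  2·area = 16  (B↔C swapped to make it positive)
  edge (14, 10)→(9, 21): d=(-5,11) right/bottom  bias=-1
  edge (9, 21)→(8, 20): d=(-1,-1) top-left  bias=+0
  edge (8, 20)→(14, 10): d=(6,-10) top-left  bias=+0
    (8,2)@(17, 5): e=[-8,24,0] → ·  [on edge]
    (0,6)@(1, 13): e=[128,0,-112] → ·  [on edge]
    (1,7)@(3, 15): e=[96,0,-80] → ·  [on edge]
    (5,7)@(11, 15): e=[8,8,0] → #  [on edge]
    (6,7)@(13, 15): e=[-14,10,20] → ·
    (2,8)@(5, 17): e=[64,0,-48] → ·  [on edge]
    (5,8)@(11, 17): e=[-2,6,12] → ·
    (3,9)@(7, 19): e=[32,0,-16] → ·  [on edge]
    (4,9)@(9, 19): e=[10,2,4] → #
    (5,9)@(11, 19): e=[-12,4,24] → ·
    (4,10)@(9, 21): e=[0,0,16] → ·  [on edge]
    (5,11)@(11, 23): e=[-32,0,48] → ·  [on edge]
  covered (2 px):
    · · · · · · · · ·
    · · · · · · · · ·
    · · · · · · · · ·
    · · · · · · · · ·
    · · · · · · · · ·
    · · · · · · · · ·
    · · · · · · · · ·
    · · · · · # · · ·
    · · · · · · · · ·
    · · · · # · · · ·
    · · · · · · · · ·
    · · · · · · · · ·
T1:
  2·area = 60
  edge (12, 24)→(10, 6): d=(-2,-18) top-left  bias=+0
  edge (10, 6)→(14, 12): d=(4,6) right/bottom  bias=-1
  edge (14, 12)→(12, 24): d=(-2,12) right/bottom  bias=-1
    (5,4)@(11, 9): e=[12,6,42] → #
    (6,4)@(13, 9): e=[48,-6,18] → ·
    (5,5)@(11, 11): e=[8,14,38] → #
    (6,5)@(13, 11): e=[44,2,14] → #
    (7,5)@(15, 11): e=[80,-10,-10] → ·
    (5,6)@(11, 13): e=[4,22,34] → #
    (7,6)@(15, 13): e=[76,-2,-14] → ·
    (5,7)@(11, 15): e=[0,30,30] → #  [on edge]
    (7,7)@(15, 15): e=[72,6,-18] → ·
    (5,8)@(11, 17): e=[-4,38,26] → ·
    (6,8)@(13, 17): e=[32,26,2] → #
    (7,8)@(15, 17): e=[68,14,-22] → ·
  covered (8 px):
    · · · · · · · · ·
    · · · · · · · · ·
    · · · · · · · · ·
    · · · · · · · · ·
    · · · · · # · · ·
    · · · · · # # · ·
    · · · · · # # · ·
    · · · · · # # · ·
    · · · · · · # · ·
    · · · · · · · · ·
    · · · · · · · · ·
    · · · · · · · · ·
T2:
  2·area = 26
  edge (17, 4)→(4, 4): d=(-13,0) right/bottom  bias=-1
  edge (4, 4)→(10, 2): d=(6,-2) top-left  bias=+0
  edge (10, 2)→(17, 4): d=(7,2) right/bottom  bias=-1
    (6,0)@(13, 1): e=[39,0,-13] → ·  [on edge]
    (3,1)@(7, 3): e=[13,0,13] → #  [on edge]
    (4,1)@(9, 3): e=[13,4,9] → #
    (5,1)@(11, 3): e=[13,8,5] → #
    (6,1)@(13, 3): e=[13,12,1] → #
    (7,1)@(15, 3): e=[13,16,-3] → ·
    (0,2)@(1, 5): e=[-13,0,39] → ·  [on edge]
    (3,2)@(7, 5): e=[-13,12,27] → ·
    (4,2)@(9, 5): e=[-13,16,23] → ·
    (5,2)@(11, 5): e=[-13,20,19] → ·
    (6,2)@(13, 5): e=[-13,24,15] → ·
  covered (4 px):
    · · · · · · · · ·
    · · · # # # # · ·
    · · · · · · · · ·
    · · · · · · · · ·
    · · · · · · · · ·
    · · · · · · · · ·
    · · · · · · · · ·
    · · · · · · · · ·
    · · · · · · · · ·
    · · · · · · · · ·
    · · · · · · · · ·
    · · · · · · · · ·
T3:
  2·area = 128
  edge (11, 19)→(0, 16): d=(-11,-3) top-left  bias=+0
  edge (0, 16)→(6, 6): d=(6,-10) top-left  bias=+0
  edge (6, 6)→(11, 19): d=(5,13) right/bottom  bias=-1
    (4,0)@(9, 1): e=[192,0,-64] → ·  [on edge]
    (2,4)@(5, 9): e=[92,8,28] → #
    (3,4)@(7, 9): e=[98,28,2] → #
    (4,4)@(9, 9): e=[104,48,-24] → ·
    (1,5)@(3, 11): e=[64,0,64] → #  [on edge]
    (4,5)@(9, 11): e=[82,60,-14] → ·
    (1,6)@(3, 13): e=[42,12,74] → #
    (4,6)@(9, 13): e=[60,72,-4] → ·
    (0,7)@(1, 15): e=[14,4,110] → #
    (4,7)@(9, 15): e=[38,84,6] → #
    (5,7)@(11, 15): e=[44,104,-20] → ·
    (0,8)@(1, 17): e=[-8,16,120] → ·
    (5,9)@(11, 19): e=[0,128,0] → ·  [on edge]
  covered (16 px):
    · · · · · · · · ·
    · · · · · · · · ·
    · · · · · · · · ·
    · · · · · · · · ·
    · · # # · · · · ·
    · # # # · · · · ·
    · # # # · · · · ·
    # # # # # · · · ·
    · · # # # · · · ·
    · · · · · · · · ·
    · · · · · · · · ·
    · · · · · · · · ·

Z-buffer (winner per pixel, '.' = empty):
  . . . . . . . . .
  . . . 2 2 2 2 . .
  . . . . . . . . .
  . . . . . . . . .
  . . 3 3 . 1 . . .
  . 3 3 3 . 1 1 . .
  . 3 3 3 . 1 1 . .
  3 3 3 3 3 1 1 . .
  . . 3 3 3 . 1 . .
  . . . . 0 . . . .
  . . . . . . . . .
  . . . . . . . . .

Answer: 3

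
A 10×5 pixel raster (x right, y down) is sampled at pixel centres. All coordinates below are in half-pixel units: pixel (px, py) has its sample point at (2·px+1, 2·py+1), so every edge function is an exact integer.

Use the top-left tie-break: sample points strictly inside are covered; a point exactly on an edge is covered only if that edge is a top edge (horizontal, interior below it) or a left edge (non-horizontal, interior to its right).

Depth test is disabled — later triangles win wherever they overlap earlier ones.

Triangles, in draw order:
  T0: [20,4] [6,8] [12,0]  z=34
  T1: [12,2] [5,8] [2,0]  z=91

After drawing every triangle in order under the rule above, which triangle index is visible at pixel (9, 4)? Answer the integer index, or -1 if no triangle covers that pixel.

T0:
  2·area = 88
  edge (20, 4)→(6, 8): d=(-14,4) right/bottom  bias=-1
  edge (6, 8)→(12, 0): d=(6,-8) top-left  bias=+0
  edge (12, 0)→(20, 4): d=(8,4) right/bottom  bias=-1
    (6,0)@(13, 1): e=[70,14,4] → #
    (7,0)@(15, 1): e=[62,30,-4] → ·
    (5,1)@(11, 3): e=[50,10,28] → #
    (7,1)@(15, 3): e=[34,42,12] → #
    (8,1)@(17, 3): e=[26,58,4] → #
    (9,1)@(19, 3): e=[18,74,-4] → ·
    (4,2)@(9, 5): e=[30,6,52] → #
    (8,2)@(17, 5): e=[-2,70,20] → ·
    (3,3)@(7, 7): e=[10,2,76] → #
    (5,3)@(11, 7): e=[-6,34,60] → ·
    (6,3)@(13, 7): e=[-14,50,52] → ·
    (7,3)@(15, 7): e=[-22,66,44] → ·
  covered (11 px):
    · · · · · · # · · ·
    · · · · · # # # # ·
    · · · · # # # # · ·
    · · · # # · · · · ·
    · · · · · · · · · ·
T1:
  2·area = 74
  edge (12, 2)→(5, 8): d=(-7,6) right/bottom  bias=-1
  edge (5, 8)→(2, 0): d=(-3,-8) top-left  bias=+0
  edge (2, 0)→(12, 2): d=(10,2) right/bottom  bias=-1
    (1,0)@(3, 1): e=[61,5,8] → #
    (2,0)@(5, 1): e=[49,21,4] → #
    (3,0)@(7, 1): e=[37,37,0] → ·  [on edge]
    (1,1)@(3, 3): e=[47,-1,28] → ·
    (2,1)@(5, 3): e=[35,15,24] → #
    (3,1)@(7, 3): e=[23,31,20] → #
    (4,1)@(9, 3): e=[11,47,16] → #
    (5,1)@(11, 3): e=[-1,63,12] → ·
    (8,1)@(17, 3): e=[-37,111,0] → ·  [on edge]
    (2,2)@(5, 5): e=[21,9,44] → #
    (4,2)@(9, 5): e=[-3,41,36] → ·
    (2,3)@(5, 7): e=[7,3,64] → #
  covered (8 px):
    · # # · · · · · · ·
    · · # # # · · · · ·
    · · # # · · · · · ·
    · · # · · · · · · ·
    · · · · · · · · · ·

Z-buffer (winner per pixel, '.' = empty):
  . 1 1 . . . 0 . . .
  . . 1 1 1 0 0 0 0 .
  . . 1 1 0 0 0 0 . .
  . . 1 0 0 . . . . .
  . . . . . . . . . .

Final: -1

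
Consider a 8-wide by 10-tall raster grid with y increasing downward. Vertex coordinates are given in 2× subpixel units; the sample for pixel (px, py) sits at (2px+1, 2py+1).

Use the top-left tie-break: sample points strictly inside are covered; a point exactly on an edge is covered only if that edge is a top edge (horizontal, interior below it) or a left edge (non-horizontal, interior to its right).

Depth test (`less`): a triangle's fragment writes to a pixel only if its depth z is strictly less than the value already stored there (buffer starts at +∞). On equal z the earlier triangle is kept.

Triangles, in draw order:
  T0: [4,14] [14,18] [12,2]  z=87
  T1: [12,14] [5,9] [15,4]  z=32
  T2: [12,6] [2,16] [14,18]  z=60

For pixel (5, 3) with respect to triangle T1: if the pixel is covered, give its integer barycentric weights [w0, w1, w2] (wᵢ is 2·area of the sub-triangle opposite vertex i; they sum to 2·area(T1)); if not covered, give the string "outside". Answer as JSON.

T0:
  2·area = 152  (B↔C swapped to make it positive)
  edge (4, 14)→(12, 2): d=(8,-12) top-left  bias=+0
  edge (12, 2)→(14, 18): d=(2,16) right/bottom  bias=-1
  edge (14, 18)→(4, 14): d=(-10,-4) top-left  bias=+0
    (5,2)@(11, 5): e=[12,22,118] → █
    (6,2)@(13, 5): e=[36,-10,126] → ·
    (4,3)@(9, 7): e=[4,58,90] → █
    (6,3)@(13, 7): e=[52,-6,106] → ·
    (4,4)@(9, 9): e=[20,62,70] → █
    (6,4)@(13, 9): e=[68,-2,86] → ·
    (3,5)@(7, 11): e=[12,98,42] → █
    (6,5)@(13, 11): e=[84,2,66] → █
    (7,5)@(15, 11): e=[108,-30,74] → ·
    (2,6)@(5, 13): e=[4,134,14] → █
    (7,6)@(15, 13): e=[124,-26,54] → ·
    (2,7)@(5, 15): e=[20,138,-6] → ·
  covered (19 px):
    · · · · · · · ·
    · · · · · · · ·
    · · · · · █ · ·
    · · · · █ █ · ·
    · · · · █ █ · ·
    · · · █ █ █ █ ·
    · · █ █ █ █ █ ·
    · · · █ █ █ █ ·
    · · · · · · █ ·
    · · · · · · · ·
T1:
  2·area = 85
  edge (12, 14)→(5, 9): d=(-7,-5) top-left  bias=+0
  edge (5, 9)→(15, 4): d=(10,-5) top-left  bias=+0
  edge (15, 4)→(12, 14): d=(-3,10) right/bottom  bias=-1
    (6,2)@(13, 5): e=[68,0,17] → █  [on edge]
    (7,2)@(15, 5): e=[78,10,-3] → ·
    (4,3)@(9, 7): e=[34,0,51] → █  [on edge]
    (5,3)@(11, 7): e=[44,10,31] → █
    (7,3)@(15, 7): e=[64,30,-9] → ·
    (2,4)@(5, 9): e=[0,0,85] → █  [on edge]
    (3,4)@(7, 9): e=[10,10,65] → █
    (7,4)@(15, 9): e=[50,50,-15] → ·
    (0,5)@(1, 11): e=[-34,0,119] → ·  [on edge]
    (2,5)@(5, 11): e=[-14,20,79] → ·
    (3,5)@(7, 11): e=[-4,30,59] → ·
    (4,5)@(9, 11): e=[6,40,39] → █
  covered (12 px):
    · · · · · · · ·
    · · · · · · · ·
    · · · · · · █ ·
    · · · · █ █ █ ·
    · · █ █ █ █ █ ·
    · · · · █ █ · ·
    · · · · · █ · ·
    · · · · · · · ·
    · · · · · · · ·
    · · · · · · · ·
T2:
  2·area = 140  (B↔C swapped to make it positive)
  edge (12, 6)→(14, 18): d=(2,12) right/bottom  bias=-1
  edge (14, 18)→(2, 16): d=(-12,-2) top-left  bias=+0
  edge (2, 16)→(12, 6): d=(10,-10) top-left  bias=+0
    (7,1)@(15, 3): e=[-42,182,0] → ·  [on edge]
    (6,2)@(13, 5): e=[-14,154,0] → ·  [on edge]
    (5,3)@(11, 7): e=[14,126,0] → █  [on edge]
    (6,3)@(13, 7): e=[-10,130,20] → ·
    (4,4)@(9, 9): e=[42,98,0] → █  [on edge]
    (6,4)@(13, 9): e=[-6,106,40] → ·
    (3,5)@(7, 11): e=[70,70,0] → █  [on edge]
    (6,5)@(13, 11): e=[-2,82,60] → ·
    (2,6)@(5, 13): e=[98,42,0] → █  [on edge]
    (6,6)@(13, 13): e=[2,58,80] → █
    (7,6)@(15, 13): e=[-22,62,100] → ·
    (1,7)@(3, 15): e=[126,14,0] → █  [on edge]
    (0,8)@(1, 17): e=[154,-14,0] → ·  [on edge]
  covered (20 px):
    · · · · · · · ·
    · · · · · · · ·
    · · · · · · · ·
    · · · · · █ · ·
    · · · · █ █ · ·
    · · · █ █ █ · ·
    · · █ █ █ █ █ ·
    · █ █ █ █ █ █ ·
    · · · · █ █ █ ·
    · · · · · · · ·

Result: [10,31,44]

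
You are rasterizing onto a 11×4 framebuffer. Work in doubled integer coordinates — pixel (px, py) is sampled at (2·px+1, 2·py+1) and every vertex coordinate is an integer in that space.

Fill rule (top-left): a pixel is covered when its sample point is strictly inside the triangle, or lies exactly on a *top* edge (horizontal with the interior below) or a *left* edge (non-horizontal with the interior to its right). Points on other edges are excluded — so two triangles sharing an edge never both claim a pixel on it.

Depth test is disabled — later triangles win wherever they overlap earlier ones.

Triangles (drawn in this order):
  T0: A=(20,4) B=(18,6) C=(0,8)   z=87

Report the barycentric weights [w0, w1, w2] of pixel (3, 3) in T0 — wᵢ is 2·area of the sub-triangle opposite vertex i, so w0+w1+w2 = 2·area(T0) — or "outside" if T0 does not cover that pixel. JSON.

T0:
  2·area = 32
  edge (20, 4)→(18, 6): d=(-2,2) right/bottom  bias=-1
  edge (18, 6)→(0, 8): d=(-18,2) right/bottom  bias=-1
  edge (0, 8)→(20, 4): d=(20,-4) top-left  bias=+0
    (10,1)@(21, 3): e=[0,48,-16] → .  [on edge]
    (7,2)@(15, 5): e=[8,24,0] → X  [on edge]
    (8,2)@(17, 5): e=[4,20,8] → X
    (9,2)@(19, 5): e=[0,16,16] → .  [on edge]
    (2,3)@(5, 7): e=[24,8,0] → X  [on edge]
    (3,3)@(7, 7): e=[20,4,8] → X
    (4,3)@(9, 7): e=[16,0,16] → .  [on edge]
    (7,3)@(15, 7): e=[4,-12,40] → .
    (8,3)@(17, 7): e=[0,-16,48] → .  [on edge]
  covered (4 px):
    . . . . . . . . . . .
    . . . . . . . . . . .
    . . . . . . . X X . .
    . . X X . . . . . . .

Result: [4,8,20]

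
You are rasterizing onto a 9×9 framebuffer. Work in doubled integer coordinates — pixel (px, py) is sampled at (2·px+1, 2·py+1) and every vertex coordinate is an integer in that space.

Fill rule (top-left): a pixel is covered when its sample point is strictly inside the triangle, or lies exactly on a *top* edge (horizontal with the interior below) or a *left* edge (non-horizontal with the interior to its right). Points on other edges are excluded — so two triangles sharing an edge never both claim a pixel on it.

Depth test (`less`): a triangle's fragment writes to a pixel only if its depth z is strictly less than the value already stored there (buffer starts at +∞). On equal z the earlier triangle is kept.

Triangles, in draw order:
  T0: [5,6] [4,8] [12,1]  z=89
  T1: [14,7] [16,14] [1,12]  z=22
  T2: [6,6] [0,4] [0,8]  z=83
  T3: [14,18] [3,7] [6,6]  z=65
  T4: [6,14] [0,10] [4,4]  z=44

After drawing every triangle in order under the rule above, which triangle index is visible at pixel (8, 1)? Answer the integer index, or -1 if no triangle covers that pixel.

T0:
  2·area = 9  (B↔C swapped to make it positive)
  edge (5, 6)→(12, 1): d=(7,-5) top-left  bias=+0
  edge (12, 1)→(4, 8): d=(-8,7) right/bottom  bias=-1
  edge (4, 8)→(5, 6): d=(1,-2) top-left  bias=+0
    (3,2)@(7, 5): e=[3,3,3] → █
    (4,2)@(9, 5): e=[13,-11,7] → ·
    (2,3)@(5, 7): e=[7,1,1] → █
    (3,3)@(7, 7): e=[17,-13,5] → ·
    (2,4)@(5, 9): e=[21,-15,3] → ·
  covered (2 px):
    · · · · · · · · ·
    · · · · · · · · ·
    · · · █ · · · · ·
    · · █ · · · · · ·
    · · · · · · · · ·
    · · · · · · · · ·
    · · · · · · · · ·
    · · · · · · · · ·
    · · · · · · · · ·
T1:
  2·area = 101
  edge (14, 7)→(16, 14): d=(2,7) right/bottom  bias=-1
  edge (16, 14)→(1, 12): d=(-15,-2) top-left  bias=+0
  edge (1, 12)→(14, 7): d=(13,-5) top-left  bias=+0
    (4,4)@(9, 9): e=[39,61,1] → █
    (5,4)@(11, 9): e=[25,65,11] → █
    (6,4)@(13, 9): e=[11,69,21] → █
    (7,4)@(15, 9): e=[-3,73,31] → ·
    (2,5)@(5, 11): e=[71,23,7] → █
    (3,5)@(7, 11): e=[57,27,17] → █
    (7,5)@(15, 11): e=[1,43,57] → █
    (8,5)@(17, 11): e=[-13,47,67] → ·
    (2,6)@(5, 13): e=[75,-7,33] → ·
    (3,6)@(7, 13): e=[61,-3,43] → ·
    (4,6)@(9, 13): e=[47,1,53] → █
    (8,6)@(17, 13): e=[-9,17,93] → ·
  covered (13 px):
    · · · · · · · · ·
    · · · · · · · · ·
    · · · · · · · · ·
    · · · · · · · · ·
    · · · · █ █ █ · ·
    · · █ █ █ █ █ █ ·
    · · · · █ █ █ █ ·
    · · · · · · · · ·
    · · · · · · · · ·
T2:
  2·area = 24  (B↔C swapped to make it positive)
  edge (6, 6)→(0, 8): d=(-6,2) right/bottom  bias=-1
  edge (0, 8)→(0, 4): d=(0,-4) top-left  bias=+0
  edge (0, 4)→(6, 6): d=(6,2) right/bottom  bias=-1
    (7,1)@(15, 3): e=[0,60,-36] → ·  [on edge]
    (0,2)@(1, 5): e=[16,4,4] → █
    (1,2)@(3, 5): e=[12,12,0] → ·  [on edge]
    (4,2)@(9, 5): e=[0,36,-12] → ·  [on edge]
    (0,3)@(1, 7): e=[4,4,16] → █
    (1,3)@(3, 7): e=[0,12,12] → ·  [on edge]
    (4,3)@(9, 7): e=[-12,36,0] → ·  [on edge]
    (0,4)@(1, 9): e=[-8,4,28] → ·
    (7,4)@(15, 9): e=[-36,60,0] → ·  [on edge]
  covered (2 px):
    · · · · · · · · ·
    · · · · · · · · ·
    █ · · · · · · · ·
    █ · · · · · · · ·
    · · · · · · · · ·
    · · · · · · · · ·
    · · · · · · · · ·
    · · · · · · · · ·
    · · · · · · · · ·
T3:
  2·area = 44
  edge (14, 18)→(3, 7): d=(-11,-11) top-left  bias=+0
  edge (3, 7)→(6, 6): d=(3,-1) top-left  bias=+0
  edge (6, 6)→(14, 18): d=(8,12) right/bottom  bias=-1
    (7,1)@(15, 3): e=[176,0,-132] → ·  [on edge]
    (0,2)@(1, 5): e=[0,-8,52] → ·  [on edge]
    (4,2)@(9, 5): e=[88,0,-44] → ·  [on edge]
    (1,3)@(3, 7): e=[0,0,44] → █  [on edge]
    (2,3)@(5, 7): e=[22,2,20] → █
    (3,3)@(7, 7): e=[44,4,-4] → ·
    (1,4)@(3, 9): e=[-22,6,60] → ·
    (2,4)@(5, 9): e=[0,8,36] → █  [on edge]
    (3,4)@(7, 9): e=[22,10,12] → █
    (4,4)@(9, 9): e=[44,12,-12] → ·
    (2,5)@(5, 11): e=[-22,14,52] → ·
    (3,5)@(7, 11): e=[0,16,28] → █  [on edge]
    (4,6)@(9, 13): e=[0,24,20] → █  [on edge]
    (5,7)@(11, 15): e=[0,32,12] → █  [on edge]
    (6,8)@(13, 17): e=[0,40,4] → █  [on edge]
  covered (9 px):
    · · · · · · · · ·
    · · · · · · · · ·
    · · · · · · · · ·
    · █ █ · · · · · ·
    · · █ █ · · · · ·
    · · · █ █ · · · ·
    · · · · █ · · · ·
    · · · · · █ · · ·
    · · · · · · █ · ·
T4:
  2·area = 52
  edge (6, 14)→(0, 10): d=(-6,-4) top-left  bias=+0
  edge (0, 10)→(4, 4): d=(4,-6) top-left  bias=+0
  edge (4, 4)→(6, 14): d=(2,10) right/bottom  bias=-1
    (1,3)@(3, 7): e=[30,6,16] → █
    (2,3)@(5, 7): e=[38,18,-4] → ·
    (0,4)@(1, 9): e=[10,2,40] → █
    (2,4)@(5, 9): e=[26,26,0] → ·  [on edge]
    (0,5)@(1, 11): e=[-2,10,44] → ·
    (1,5)@(3, 11): e=[6,22,24] → █
    (2,5)@(5, 11): e=[14,34,4] → █
    (3,5)@(7, 11): e=[22,46,-16] → ·
    (1,6)@(3, 13): e=[-6,30,28] → ·
    (2,6)@(5, 13): e=[2,42,8] → █
    (3,6)@(7, 13): e=[10,54,-12] → ·
    (2,7)@(5, 15): e=[-10,50,12] → ·
  covered (6 px):
    · · · · · · · · ·
    · · · · · · · · ·
    · · · · · · · · ·
    · █ · · · · · · ·
    █ █ · · · · · · ·
    · █ █ · · · · · ·
    · · █ · · · · · ·
    · · · · · · · · ·
    · · · · · · · · ·

Z-buffer (winner per pixel, '.' = empty):
  . . . . . . . . .
  . . . . . . . . .
  2 . . 0 . . . . .
  2 4 3 . . . . . .
  4 4 3 3 1 1 1 . .
  . 4 1 1 1 1 1 1 .
  . . 4 . 1 1 1 1 .
  . . . . . 3 . . .
  . . . . . . 3 . .

Final: -1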